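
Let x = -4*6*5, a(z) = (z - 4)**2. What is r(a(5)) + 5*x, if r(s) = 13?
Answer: -587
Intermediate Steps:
a(z) = (-4 + z)**2
x = -120 (x = -24*5 = -120)
r(a(5)) + 5*x = 13 + 5*(-120) = 13 - 600 = -587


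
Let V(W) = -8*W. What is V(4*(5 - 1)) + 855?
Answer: 727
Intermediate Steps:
V(4*(5 - 1)) + 855 = -32*(5 - 1) + 855 = -32*4 + 855 = -8*16 + 855 = -128 + 855 = 727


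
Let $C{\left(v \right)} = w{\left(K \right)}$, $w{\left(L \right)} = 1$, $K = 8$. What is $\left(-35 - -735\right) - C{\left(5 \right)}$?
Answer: $699$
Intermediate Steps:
$C{\left(v \right)} = 1$
$\left(-35 - -735\right) - C{\left(5 \right)} = \left(-35 - -735\right) - 1 = \left(-35 + 735\right) - 1 = 700 - 1 = 699$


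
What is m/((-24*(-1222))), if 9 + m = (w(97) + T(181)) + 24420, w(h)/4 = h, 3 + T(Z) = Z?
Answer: 24977/29328 ≈ 0.85164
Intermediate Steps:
T(Z) = -3 + Z
w(h) = 4*h
m = 24977 (m = -9 + ((4*97 + (-3 + 181)) + 24420) = -9 + ((388 + 178) + 24420) = -9 + (566 + 24420) = -9 + 24986 = 24977)
m/((-24*(-1222))) = 24977/((-24*(-1222))) = 24977/29328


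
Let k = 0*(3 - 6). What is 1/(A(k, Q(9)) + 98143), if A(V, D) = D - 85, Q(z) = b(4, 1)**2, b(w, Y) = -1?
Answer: 1/98059 ≈ 1.0198e-5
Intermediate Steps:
Q(z) = 1 (Q(z) = (-1)**2 = 1)
k = 0 (k = 0*(-3) = 0)
A(V, D) = -85 + D
1/(A(k, Q(9)) + 98143) = 1/((-85 + 1) + 98143) = 1/(-84 + 98143) = 1/98059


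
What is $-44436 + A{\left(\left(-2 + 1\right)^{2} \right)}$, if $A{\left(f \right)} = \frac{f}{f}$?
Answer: $-44435$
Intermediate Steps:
$A{\left(f \right)} = 1$
$-44436 + A{\left(\left(-2 + 1\right)^{2} \right)} = -44436 + 1 = -44435$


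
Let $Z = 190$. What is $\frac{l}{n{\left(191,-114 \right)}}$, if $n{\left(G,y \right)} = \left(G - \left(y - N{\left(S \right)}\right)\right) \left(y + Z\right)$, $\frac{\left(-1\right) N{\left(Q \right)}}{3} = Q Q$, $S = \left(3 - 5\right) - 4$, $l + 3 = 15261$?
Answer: $\frac{7629}{7486} \approx 1.0191$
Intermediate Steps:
$l = 15258$ ($l = -3 + 15261 = 15258$)
$S = -6$ ($S = -2 - 4 = -6$)
$N{\left(Q \right)} = - 3 Q^{2}$ ($N{\left(Q \right)} = - 3 Q Q = - 3 Q^{2}$)
$n{\left(G,y \right)} = \left(190 + y\right) \left(-108 + G - y\right)$ ($n{\left(G,y \right)} = \left(G - \left(108 + y\right)\right) \left(y + 190\right) = \left(G - \left(108 + y\right)\right) \left(190 + y\right) = \left(-108 + G - y\right) \left(190 + y\right) = \left(190 + y\right) \left(-108 + G - y\right)$)
$\frac{l}{n{\left(191,-114 \right)}} = \frac{15258}{-20520 - \left(-114\right)^{2} - -33972 + 190 \cdot 191 + 191 \left(-114\right)} = \frac{15258}{-20520 - 12996 + 33972 + 36290 - 21774} = \frac{15258}{14972} = 15258 \cdot \frac{1}{14972} = \frac{7629}{7486}$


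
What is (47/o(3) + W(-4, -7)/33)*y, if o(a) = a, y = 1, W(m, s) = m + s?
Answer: 46/3 ≈ 15.333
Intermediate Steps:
(47/o(3) + W(-4, -7)/33)*y = (47/3 + (-4 - 7)/33)*1 = (47*(⅓) - 11*1/33)*1 = (47/3 - ⅓)*1 = (46/3)*1 = 46/3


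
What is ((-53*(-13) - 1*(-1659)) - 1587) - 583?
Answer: 178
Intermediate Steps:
((-53*(-13) - 1*(-1659)) - 1587) - 583 = ((689 + 1659) - 1587) - 583 = (2348 - 1587) - 583 = 761 - 583 = 178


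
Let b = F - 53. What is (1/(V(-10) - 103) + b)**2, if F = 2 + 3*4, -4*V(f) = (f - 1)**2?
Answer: 432265681/284089 ≈ 1521.6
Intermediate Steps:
V(f) = -(-1 + f)**2/4 (V(f) = -(f - 1)**2/4 = -(-1 + f)**2/4)
F = 14 (F = 2 + 12 = 14)
b = -39 (b = 14 - 53 = -39)
(1/(V(-10) - 103) + b)**2 = (1/(-(-1 - 10)**2/4 - 103) - 39)**2 = (1/(-1/4*(-11)**2 - 103) - 39)**2 = (1/(-1/4*121 - 103) - 39)**2 = (1/(-121/4 - 103) - 39)**2 = (1/(-533/4) - 39)**2 = (-4/533 - 39)**2 = (-20791/533)**2 = 432265681/284089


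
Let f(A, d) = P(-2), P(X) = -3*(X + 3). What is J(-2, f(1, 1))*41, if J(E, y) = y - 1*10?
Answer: -533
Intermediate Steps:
P(X) = -9 - 3*X (P(X) = -3*(3 + X) = -9 - 3*X)
f(A, d) = -3 (f(A, d) = -9 - 3*(-2) = -9 + 6 = -3)
J(E, y) = -10 + y (J(E, y) = y - 10 = -10 + y)
J(-2, f(1, 1))*41 = (-10 - 3)*41 = -13*41 = -533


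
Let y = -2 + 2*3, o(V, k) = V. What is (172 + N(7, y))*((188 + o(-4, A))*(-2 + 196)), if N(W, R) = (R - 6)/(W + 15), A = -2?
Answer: 67501136/11 ≈ 6.1365e+6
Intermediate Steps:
y = 4 (y = -2 + 6 = 4)
N(W, R) = (-6 + R)/(15 + W)
(172 + N(7, y))*((188 + o(-4, A))*(-2 + 196)) = (172 + (-6 + 4)/(15 + 7))*((188 - 4)*(-2 + 196)) = (172 - 2/22)*(184*194) = (172 + (1/22)*(-2))*35696 = (172 - 1/11)*35696 = (1891/11)*35696 = 67501136/11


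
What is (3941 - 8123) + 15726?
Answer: 11544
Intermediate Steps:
(3941 - 8123) + 15726 = -4182 + 15726 = 11544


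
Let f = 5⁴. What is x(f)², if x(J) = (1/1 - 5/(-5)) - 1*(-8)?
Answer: 100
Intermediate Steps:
f = 625
x(J) = 10 (x(J) = (1*1 - 5*(-⅕)) + 8 = (1 + 1) + 8 = 2 + 8 = 10)
x(f)² = 10² = 100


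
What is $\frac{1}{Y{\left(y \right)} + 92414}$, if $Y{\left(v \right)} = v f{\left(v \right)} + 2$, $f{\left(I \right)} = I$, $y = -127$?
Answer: $\frac{1}{108545} \approx 9.2128 \cdot 10^{-6}$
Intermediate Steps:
$Y{\left(v \right)} = 2 + v^{2}$ ($Y{\left(v \right)} = v v + 2 = v^{2} + 2 = 2 + v^{2}$)
$\frac{1}{Y{\left(y \right)} + 92414} = \frac{1}{\left(2 + \left(-127\right)^{2}\right) + 92414} = \frac{1}{\left(2 + 16129\right) + 92414} = \frac{1}{16131 + 92414} = \frac{1}{108545}$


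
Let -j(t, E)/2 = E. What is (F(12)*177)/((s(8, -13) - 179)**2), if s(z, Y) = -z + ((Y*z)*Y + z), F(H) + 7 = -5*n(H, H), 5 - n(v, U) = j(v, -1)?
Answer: -1298/458643 ≈ -0.0028301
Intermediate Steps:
j(t, E) = -2*E
n(v, U) = 3 (n(v, U) = 5 - (-2)*(-1) = 5 - 1*2 = 5 - 2 = 3)
F(H) = -22 (F(H) = -7 - 5*3 = -7 - 15 = -22)
s(z, Y) = z*Y**2 (s(z, Y) = -z + (z*Y**2 + z) = -z + (z + z*Y**2) = z*Y**2)
(F(12)*177)/((s(8, -13) - 179)**2) = (-22*177)/((8*(-13)**2 - 179)**2) = -3894/(8*169 - 179)**2 = -3894/(1352 - 179)**2 = -3894/(1173**2) = -3894/1375929 = -3894*1/1375929 = -1298/458643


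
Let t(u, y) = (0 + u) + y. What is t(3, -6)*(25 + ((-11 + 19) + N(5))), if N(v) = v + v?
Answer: -129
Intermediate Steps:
N(v) = 2*v
t(u, y) = u + y
t(3, -6)*(25 + ((-11 + 19) + N(5))) = (3 - 6)*(25 + ((-11 + 19) + 2*5)) = -3*(25 + (8 + 10)) = -3*(25 + 18) = -3*43 = -129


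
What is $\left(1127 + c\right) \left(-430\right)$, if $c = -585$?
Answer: $-233060$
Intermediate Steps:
$\left(1127 + c\right) \left(-430\right) = \left(1127 - 585\right) \left(-430\right) = 542 \left(-430\right) = -233060$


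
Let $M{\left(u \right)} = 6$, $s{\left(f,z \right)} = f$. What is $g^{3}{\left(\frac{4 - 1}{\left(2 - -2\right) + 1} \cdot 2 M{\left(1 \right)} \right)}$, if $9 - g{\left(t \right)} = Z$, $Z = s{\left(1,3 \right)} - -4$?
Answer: $64$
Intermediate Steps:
$Z = 5$ ($Z = 1 - -4 = 1 + 4 = 5$)
$g{\left(t \right)} = 4$ ($g{\left(t \right)} = 9 - 5 = 4$)
$g^{3}{\left(\frac{4 - 1}{\left(2 - -2\right) + 1} \cdot 2 M{\left(1 \right)} \right)} = 4^{3} = 64$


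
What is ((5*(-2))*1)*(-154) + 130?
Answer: 1670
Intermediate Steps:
((5*(-2))*1)*(-154) + 130 = -10*1*(-154) + 130 = -10*(-154) + 130 = 1540 + 130 = 1670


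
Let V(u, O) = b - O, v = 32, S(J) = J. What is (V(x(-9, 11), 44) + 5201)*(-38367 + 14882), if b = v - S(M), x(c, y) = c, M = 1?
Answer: -121840180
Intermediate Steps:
b = 31 (b = 32 - 1*1 = 32 - 1 = 31)
V(u, O) = 31 - O
(V(x(-9, 11), 44) + 5201)*(-38367 + 14882) = ((31 - 1*44) + 5201)*(-38367 + 14882) = ((31 - 44) + 5201)*(-23485) = (-13 + 5201)*(-23485) = 5188*(-23485) = -121840180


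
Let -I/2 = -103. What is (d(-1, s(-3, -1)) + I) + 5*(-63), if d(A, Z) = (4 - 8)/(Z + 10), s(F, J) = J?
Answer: -985/9 ≈ -109.44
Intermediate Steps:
I = 206 (I = -2*(-103) = 206)
d(A, Z) = -4/(10 + Z)
(d(-1, s(-3, -1)) + I) + 5*(-63) = (-4/(10 - 1) + 206) + 5*(-63) = (-4/9 + 206) - 315 = 1850/9 - 315 = -985/9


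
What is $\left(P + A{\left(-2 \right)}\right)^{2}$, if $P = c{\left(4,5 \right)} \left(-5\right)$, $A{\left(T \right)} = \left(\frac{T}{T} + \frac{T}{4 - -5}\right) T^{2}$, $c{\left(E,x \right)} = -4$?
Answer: $\frac{43264}{81} \approx 534.12$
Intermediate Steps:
$A{\left(T \right)} = T^{2} \left(1 + \frac{T}{9}\right)$ ($A{\left(T \right)} = \left(1 + \frac{T}{4 + 5}\right) T^{2} = \left(1 + \frac{T}{9}\right) T^{2} = T^{2} \left(1 + \frac{T}{9}\right)$)
$P = 20$ ($P = \left(-4\right) \left(-5\right) = 20$)
$\left(P + A{\left(-2 \right)}\right)^{2} = \left(20 + \frac{\left(-2\right)^{2} \left(9 - 2\right)}{9}\right)^{2} = \left(20 + \frac{1}{9} \cdot 4 \cdot 7\right)^{2} = \left(20 + \frac{28}{9}\right)^{2} = \left(\frac{208}{9}\right)^{2} = \frac{43264}{81}$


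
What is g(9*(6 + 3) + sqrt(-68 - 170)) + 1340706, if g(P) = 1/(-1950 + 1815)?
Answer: 180995309/135 ≈ 1.3407e+6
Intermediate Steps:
g(P) = -1/135 (g(P) = 1/(-135) = -1/135)
g(9*(6 + 3) + sqrt(-68 - 170)) + 1340706 = -1/135 + 1340706 = 180995309/135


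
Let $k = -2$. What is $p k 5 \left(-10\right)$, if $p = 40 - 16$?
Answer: $2400$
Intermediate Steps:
$p = 24$
$p k 5 \left(-10\right) = 24 \left(-2\right) 5 \left(-10\right) = 24 \left(\left(-10\right) \left(-10\right)\right) = 24 \cdot 100 = 2400$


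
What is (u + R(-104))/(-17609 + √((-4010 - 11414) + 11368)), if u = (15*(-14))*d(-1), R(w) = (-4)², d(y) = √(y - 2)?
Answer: -281744/310080937 - 16380*√2/310080937 - 416*I*√6/310080937 + 3697890*I*√3/310080937 ≈ -0.00098332 + 0.020652*I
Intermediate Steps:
d(y) = √(-2 + y)
R(w) = 16
u = -210*I*√3 (u = (15*(-14))*√(-2 - 1) = -210*I*√3 ≈ -363.73*I)
(u + R(-104))/(-17609 + √((-4010 - 11414) + 11368)) = (-210*I*√3 + 16)/(-17609 + √((-4010 - 11414) + 11368)) = (16 - 210*I*√3)/(-17609 + √(-15424 + 11368)) = (16 - 210*I*√3)/(-17609 + √(-4056)) = (16 - 210*I*√3)/(-17609 + 26*I*√6)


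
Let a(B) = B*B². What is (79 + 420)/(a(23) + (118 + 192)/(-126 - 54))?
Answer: 8982/218975 ≈ 0.041018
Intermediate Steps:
a(B) = B³
(79 + 420)/(a(23) + (118 + 192)/(-126 - 54)) = (79 + 420)/(23³ + (118 + 192)/(-126 - 54)) = 499/(12167 + 310/(-180)) = 499/(12167 + 310*(-1/180)) = 499/(12167 - 31/18) = 499/(218975/18) = 499*(18/218975) = 8982/218975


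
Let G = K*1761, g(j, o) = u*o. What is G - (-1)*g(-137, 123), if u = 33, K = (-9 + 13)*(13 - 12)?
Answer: 11103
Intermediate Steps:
K = 4 (K = 4*1 = 4)
g(j, o) = 33*o
G = 7044 (G = 4*1761 = 7044)
G - (-1)*g(-137, 123) = 7044 - (-1)*33*123 = 7044 - (-1)*4059 = 7044 - 1*(-4059) = 7044 + 4059 = 11103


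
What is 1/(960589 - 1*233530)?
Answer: 1/727059 ≈ 1.3754e-6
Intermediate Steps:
1/(960589 - 1*233530) = 1/(960589 - 233530) = 1/727059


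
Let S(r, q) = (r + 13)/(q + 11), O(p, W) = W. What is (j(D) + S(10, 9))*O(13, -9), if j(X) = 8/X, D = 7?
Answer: -2889/140 ≈ -20.636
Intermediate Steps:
S(r, q) = (13 + r)/(11 + q)
(j(D) + S(10, 9))*O(13, -9) = (8/7 + (13 + 10)/(11 + 9))*(-9) = (8*(⅐) + 23/20)*(-9) = (8/7 + (1/20)*23)*(-9) = (8/7 + 23/20)*(-9) = (321/140)*(-9) = -2889/140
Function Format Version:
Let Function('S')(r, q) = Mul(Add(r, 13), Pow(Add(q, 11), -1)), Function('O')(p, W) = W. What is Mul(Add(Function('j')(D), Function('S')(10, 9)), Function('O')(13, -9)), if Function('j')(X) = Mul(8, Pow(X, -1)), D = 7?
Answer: Rational(-2889, 140) ≈ -20.636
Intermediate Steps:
Function('S')(r, q) = Mul(Pow(Add(11, q), -1), Add(13, r)) (Function('S')(r, q) = Mul(Add(13, r), Pow(Add(11, q), -1)) = Mul(Pow(Add(11, q), -1), Add(13, r)))
Mul(Add(Function('j')(D), Function('S')(10, 9)), Function('O')(13, -9)) = Mul(Add(Mul(8, Pow(7, -1)), Mul(Pow(Add(11, 9), -1), Add(13, 10))), -9) = Mul(Add(Mul(8, Rational(1, 7)), Mul(Pow(20, -1), 23)), -9) = Mul(Add(Rational(8, 7), Mul(Rational(1, 20), 23)), -9) = Mul(Add(Rational(8, 7), Rational(23, 20)), -9) = Mul(Rational(321, 140), -9) = Rational(-2889, 140)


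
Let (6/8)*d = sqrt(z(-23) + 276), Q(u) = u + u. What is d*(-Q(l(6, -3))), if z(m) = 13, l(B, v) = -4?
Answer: 544/3 ≈ 181.33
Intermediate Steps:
Q(u) = 2*u
d = 68/3 (d = 4*sqrt(13 + 276)/3 = 4*sqrt(289)/3 = (4/3)*17 = 68/3 ≈ 22.667)
d*(-Q(l(6, -3))) = 68*(-2*(-4))/3 = 68*(-1*(-8))/3 = (68/3)*8 = 544/3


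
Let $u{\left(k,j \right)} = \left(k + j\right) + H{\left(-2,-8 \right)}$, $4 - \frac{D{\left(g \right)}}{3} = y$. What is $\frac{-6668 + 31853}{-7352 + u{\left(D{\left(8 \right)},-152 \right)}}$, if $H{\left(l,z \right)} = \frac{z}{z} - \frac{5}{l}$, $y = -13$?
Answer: $- \frac{50370}{14899} \approx -3.3808$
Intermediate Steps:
$D{\left(g \right)} = 51$ ($D{\left(g \right)} = 12 - -39 = 12 + 39 = 51$)
$H{\left(l,z \right)} = 1 - \frac{5}{l}$
$u{\left(k,j \right)} = \frac{7}{2} + j + k$ ($u{\left(k,j \right)} = \left(k + j\right) + \frac{-5 - 2}{-2} = \left(j + k\right) - - \frac{7}{2} = \left(j + k\right) + \frac{7}{2} = \frac{7}{2} + j + k$)
$\frac{-6668 + 31853}{-7352 + u{\left(D{\left(8 \right)},-152 \right)}} = \frac{-6668 + 31853}{-7352 + \left(\frac{7}{2} - 152 + 51\right)} = \frac{25185}{-7352 - \frac{195}{2}} = \frac{25185}{- \frac{14899}{2}} = 25185 \left(- \frac{2}{14899}\right) = - \frac{50370}{14899}$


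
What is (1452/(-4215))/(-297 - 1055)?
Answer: 121/474890 ≈ 0.00025480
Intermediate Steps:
(1452/(-4215))/(-297 - 1055) = (1452*(-1/4215))/(-1352) = -1/1352*(-484/1405) = 121/474890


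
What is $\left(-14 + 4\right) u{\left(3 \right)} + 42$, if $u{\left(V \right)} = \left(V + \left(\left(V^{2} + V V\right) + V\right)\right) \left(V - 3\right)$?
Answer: $42$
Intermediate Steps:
$u{\left(V \right)} = \left(-3 + V\right) \left(2 V + 2 V^{2}\right)$ ($u{\left(V \right)} = \left(V + \left(\left(V^{2} + V^{2}\right) + V\right)\right) \left(-3 + V\right) = \left(V + \left(2 V^{2} + V\right)\right) \left(-3 + V\right) = \left(V + \left(V + 2 V^{2}\right)\right) \left(-3 + V\right) = \left(2 V + 2 V^{2}\right) \left(-3 + V\right) = \left(-3 + V\right) \left(2 V + 2 V^{2}\right)$)
$\left(-14 + 4\right) u{\left(3 \right)} + 42 = \left(-14 + 4\right) 2 \cdot 3 \left(-3 + 3^{2} - 6\right) + 42 = - 10 \cdot 2 \cdot 3 \left(-3 + 9 - 6\right) + 42 = - 10 \cdot 2 \cdot 3 \cdot 0 + 42 = \left(-10\right) 0 + 42 = 0 + 42 = 42$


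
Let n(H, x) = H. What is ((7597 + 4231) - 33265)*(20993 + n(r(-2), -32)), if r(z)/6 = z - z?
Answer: -450026941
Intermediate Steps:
r(z) = 0 (r(z) = 6*(z - z) = 6*0 = 0)
((7597 + 4231) - 33265)*(20993 + n(r(-2), -32)) = ((7597 + 4231) - 33265)*(20993 + 0) = (11828 - 33265)*20993 = -21437*20993 = -450026941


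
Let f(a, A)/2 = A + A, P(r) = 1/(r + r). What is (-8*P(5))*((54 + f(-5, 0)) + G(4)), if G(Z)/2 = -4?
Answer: -184/5 ≈ -36.800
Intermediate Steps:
P(r) = 1/(2*r)
G(Z) = -8 (G(Z) = 2*(-4) = -8)
f(a, A) = 4*A (f(a, A) = 2*(A + A) = 2*(2*A) = 4*A)
(-8*P(5))*((54 + f(-5, 0)) + G(4)) = (-4/5)*((54 + 4*0) - 8) = (-4/5)*((54 + 0) - 8) = (-8*⅒)*(54 - 8) = -⅘*46 = -184/5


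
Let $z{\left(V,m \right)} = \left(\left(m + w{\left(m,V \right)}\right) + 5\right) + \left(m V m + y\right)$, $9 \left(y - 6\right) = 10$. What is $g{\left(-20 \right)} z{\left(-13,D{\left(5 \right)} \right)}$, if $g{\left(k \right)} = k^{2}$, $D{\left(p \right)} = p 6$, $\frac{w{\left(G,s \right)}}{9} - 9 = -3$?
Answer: $- \frac{41774000}{9} \approx -4.6416 \cdot 10^{6}$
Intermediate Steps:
$y = \frac{64}{9}$ ($y = 6 + \frac{1}{9} \cdot 10 = 6 + \frac{10}{9} = \frac{64}{9} \approx 7.1111$)
$w{\left(G,s \right)} = 54$ ($w{\left(G,s \right)} = 81 + 9 \left(-3\right) = 81 - 27 = 54$)
$D{\left(p \right)} = 6 p$
$z{\left(V,m \right)} = \frac{595}{9} + m + V m^{2}$ ($z{\left(V,m \right)} = \left(\left(m + 54\right) + 5\right) + \left(m V m + \frac{64}{9}\right) = \left(\left(54 + m\right) + 5\right) + \left(V m m + \frac{64}{9}\right) = \left(59 + m\right) + \left(V m^{2} + \frac{64}{9}\right) = \left(59 + m\right) + \left(\frac{64}{9} + V m^{2}\right) = \frac{595}{9} + m + V m^{2}$)
$g{\left(-20 \right)} z{\left(-13,D{\left(5 \right)} \right)} = \left(-20\right)^{2} \left(\frac{595}{9} + 6 \cdot 5 - 13 \left(6 \cdot 5\right)^{2}\right) = 400 \left(\frac{595}{9} + 30 - 13 \cdot 30^{2}\right) = 400 \left(\frac{595}{9} + 30 - 11700\right) = 400 \left(- \frac{104435}{9}\right) = - \frac{41774000}{9}$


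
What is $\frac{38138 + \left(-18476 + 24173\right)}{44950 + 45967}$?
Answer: $\frac{43835}{90917} \approx 0.48214$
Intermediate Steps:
$\frac{38138 + \left(-18476 + 24173\right)}{44950 + 45967} = \frac{38138 + 5697}{90917} = 43835 \cdot \frac{1}{90917} = \frac{43835}{90917}$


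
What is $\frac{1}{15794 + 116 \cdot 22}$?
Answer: $\frac{1}{18346} \approx 5.4508 \cdot 10^{-5}$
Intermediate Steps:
$\frac{1}{15794 + 116 \cdot 22} = \frac{1}{15794 + 2552} = \frac{1}{18346}$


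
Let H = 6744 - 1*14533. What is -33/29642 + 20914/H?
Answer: -620189825/230881538 ≈ -2.6862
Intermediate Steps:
H = -7789 (H = 6744 - 14533 = -7789)
-33/29642 + 20914/H = -33/29642 + 20914/(-7789) = -33*1/29642 + 20914*(-1/7789) = -33/29642 - 20914/7789 = -620189825/230881538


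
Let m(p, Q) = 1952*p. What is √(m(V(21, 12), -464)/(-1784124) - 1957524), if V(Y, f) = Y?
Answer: 2*I*√10817693885826507/148677 ≈ 1399.1*I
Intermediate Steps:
√(m(V(21, 12), -464)/(-1784124) - 1957524) = √((1952*21)/(-1784124) - 1957524) = √(40992*(-1/1784124) - 1957524) = √(-3416/148677 - 1957524) = √(-291038799164/148677) = 2*I*√10817693885826507/148677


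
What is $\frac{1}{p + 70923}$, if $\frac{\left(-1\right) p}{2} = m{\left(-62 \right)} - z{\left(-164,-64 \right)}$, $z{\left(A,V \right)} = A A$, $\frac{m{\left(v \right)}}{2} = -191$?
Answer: $\frac{1}{125479} \approx 7.9695 \cdot 10^{-6}$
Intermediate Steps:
$m{\left(v \right)} = -382$ ($m{\left(v \right)} = 2 \left(-191\right) = -382$)
$z{\left(A,V \right)} = A^{2}$
$p = 54556$ ($p = - 2 \left(-382 - \left(-164\right)^{2}\right) = - 2 \left(-382 - 26896\right) = \left(-2\right) \left(-27278\right) = 54556$)
$\frac{1}{p + 70923} = \frac{1}{54556 + 70923} = \frac{1}{125479}$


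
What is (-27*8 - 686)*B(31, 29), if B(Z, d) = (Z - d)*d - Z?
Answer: -24354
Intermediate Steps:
B(Z, d) = -Z + d*(Z - d) (B(Z, d) = d*(Z - d) - Z = -Z + d*(Z - d))
(-27*8 - 686)*B(31, 29) = (-27*8 - 686)*(-1*31 - 1*29² + 31*29) = (-216 - 686)*(-31 - 1*841 + 899) = -902*(-31 - 841 + 899) = -902*27 = -24354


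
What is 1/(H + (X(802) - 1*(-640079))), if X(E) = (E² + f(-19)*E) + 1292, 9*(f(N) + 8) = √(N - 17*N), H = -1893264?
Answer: -49823505/30646491509009 - 28872*√19/30646491509009 ≈ -1.6299e-6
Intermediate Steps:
f(N) = -8 + 4*√(-N)/9 (f(N) = -8 + √(N - 17*N)/9 = -8 + √(-16*N)/9 = -8 + (4*√(-N))/9 = -8 + 4*√(-N)/9)
X(E) = 1292 + E² + E*(-8 + 4*√19/9) (X(E) = (E² + (-8 + 4*√(-1*(-19))/9)*E) + 1292 = (E² + (-8 + 4*√19/9)*E) + 1292 = (E² + E*(-8 + 4*√19/9)) + 1292 = 1292 + E² + E*(-8 + 4*√19/9))
1/(H + (X(802) - 1*(-640079))) = 1/(-1893264 + ((1292 + 802² - 4/9*802*(18 - √19)) - 1*(-640079))) = 1/(-1893264 + ((1292 + 643204 + (-6416 + 3208*√19/9)) + 640079)) = 1/(-1893264 + ((638080 + 3208*√19/9) + 640079)) = 1/(-1893264 + (1278159 + 3208*√19/9)) = 1/(-615105 + 3208*√19/9)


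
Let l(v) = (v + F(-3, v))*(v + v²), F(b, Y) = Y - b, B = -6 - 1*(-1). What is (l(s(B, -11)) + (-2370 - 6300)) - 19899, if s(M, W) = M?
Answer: -28709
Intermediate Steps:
B = -5 (B = -6 + 1 = -5)
l(v) = (3 + 2*v)*(v + v²) (l(v) = (v + (v - 1*(-3)))*(v + v²) = (v + (v + 3))*(v + v²) = (v + (3 + v))*(v + v²) = (3 + 2*v)*(v + v²))
(l(s(B, -11)) + (-2370 - 6300)) - 19899 = (-5*(3 + 2*(-5)² + 5*(-5)) + (-2370 - 6300)) - 19899 = (-5*(3 + 2*25 - 25) - 8670) - 19899 = (-5*(3 + 50 - 25) - 8670) - 19899 = (-5*28 - 8670) - 19899 = (-140 - 8670) - 19899 = -8810 - 19899 = -28709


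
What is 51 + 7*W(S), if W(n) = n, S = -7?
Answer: 2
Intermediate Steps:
51 + 7*W(S) = 51 + 7*(-7) = 51 - 49 = 2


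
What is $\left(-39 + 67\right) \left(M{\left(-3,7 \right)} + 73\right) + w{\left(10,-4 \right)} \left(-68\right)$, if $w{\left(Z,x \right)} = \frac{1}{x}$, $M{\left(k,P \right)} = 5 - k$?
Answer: $2285$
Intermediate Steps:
$\left(-39 + 67\right) \left(M{\left(-3,7 \right)} + 73\right) + w{\left(10,-4 \right)} \left(-68\right) = \left(-39 + 67\right) \left(\left(5 - -3\right) + 73\right) + \frac{1}{-4} \left(-68\right) = 28 \left(\left(5 + 3\right) + 73\right) - -17 = 28 \left(8 + 73\right) + 17 = 28 \cdot 81 + 17 = 2268 + 17 = 2285$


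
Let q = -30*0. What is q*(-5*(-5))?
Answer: 0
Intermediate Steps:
q = 0
q*(-5*(-5)) = 0*(-5*(-5)) = 0*25 = 0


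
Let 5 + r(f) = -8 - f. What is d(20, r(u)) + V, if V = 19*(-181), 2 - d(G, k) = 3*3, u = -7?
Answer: -3446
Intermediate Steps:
r(f) = -13 - f (r(f) = -5 + (-8 - f) = -13 - f)
d(G, k) = -7 (d(G, k) = 2 - 3*3 = 2 - 1*9 = 2 - 9 = -7)
V = -3439
d(20, r(u)) + V = -7 - 3439 = -3446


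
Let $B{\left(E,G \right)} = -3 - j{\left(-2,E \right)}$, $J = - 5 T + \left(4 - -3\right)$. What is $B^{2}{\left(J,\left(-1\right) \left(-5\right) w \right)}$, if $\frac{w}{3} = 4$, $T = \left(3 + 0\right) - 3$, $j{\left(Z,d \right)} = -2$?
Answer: $1$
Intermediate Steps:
$T = 0$ ($T = 3 - 3 = 0$)
$J = 7$ ($J = \left(-5\right) 0 + \left(4 - -3\right) = 0 + \left(4 + 3\right) = 0 + 7 = 7$)
$w = 12$ ($w = 3 \cdot 4 = 12$)
$B{\left(E,G \right)} = -1$ ($B{\left(E,G \right)} = -3 - -2 = -3 + 2 = -1$)
$B^{2}{\left(J,\left(-1\right) \left(-5\right) w \right)} = \left(-1\right)^{2} = 1$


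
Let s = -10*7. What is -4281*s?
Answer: 299670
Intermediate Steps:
s = -70 (s = -5*14 = -70)
-4281*s = -4281*(-70) = 299670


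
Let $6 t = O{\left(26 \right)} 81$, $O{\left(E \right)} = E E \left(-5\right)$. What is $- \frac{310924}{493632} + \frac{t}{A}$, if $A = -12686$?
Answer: $\frac{2322505787}{782776944} \approx 2.967$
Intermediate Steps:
$O{\left(E \right)} = - 5 E^{2}$ ($O{\left(E \right)} = E^{2} \left(-5\right) = - 5 E^{2}$)
$t = -45630$ ($t = \frac{- 5 \cdot 26^{2} \cdot 81}{6} = \frac{\left(-5\right) 676 \cdot 81}{6} = \frac{\left(-3380\right) 81}{6} = \frac{1}{6} \left(-273780\right) = -45630$)
$- \frac{310924}{493632} + \frac{t}{A} = - \frac{310924}{493632} - \frac{45630}{-12686} = \left(-310924\right) \frac{1}{493632} - - \frac{22815}{6343} = - \frac{77731}{123408} + \frac{22815}{6343} = \frac{2322505787}{782776944}$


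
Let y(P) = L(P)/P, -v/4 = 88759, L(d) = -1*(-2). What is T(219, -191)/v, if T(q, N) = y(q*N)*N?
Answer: -1/38876442 ≈ -2.5723e-8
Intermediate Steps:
L(d) = 2
v = -355036 (v = -4*88759 = -355036)
y(P) = 2/P
T(q, N) = 2/q (T(q, N) = (2/((q*N)))*N = (2/((N*q)))*N = (2*(1/(N*q)))*N = (2/(N*q))*N = 2/q)
T(219, -191)/v = (2/219)/(-355036) = (2*(1/219))*(-1/355036) = (2/219)*(-1/355036) = -1/38876442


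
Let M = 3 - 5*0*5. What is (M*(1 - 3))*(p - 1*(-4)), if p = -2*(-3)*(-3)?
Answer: 84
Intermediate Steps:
p = -18 (p = 6*(-3) = -18)
M = 3 (M = 3 + 0*5 = 3 + 0 = 3)
(M*(1 - 3))*(p - 1*(-4)) = (3*(1 - 3))*(-18 - 1*(-4)) = (3*(-2))*(-18 + 4) = -6*(-14) = 84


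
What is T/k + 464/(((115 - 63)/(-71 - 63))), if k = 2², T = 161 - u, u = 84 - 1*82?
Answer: -60109/52 ≈ -1155.9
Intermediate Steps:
u = 2 (u = 84 - 82 = 2)
T = 159 (T = 161 - 1*2 = 161 - 2 = 159)
k = 4
T/k + 464/(((115 - 63)/(-71 - 63))) = 159/4 + 464/(((115 - 63)/(-71 - 63))) = 159*(¼) + 464/((52/(-134))) = 159/4 + 464/((52*(-1/134))) = 159/4 + 464/(-26/67) = 159/4 + 464*(-67/26) = 159/4 - 15544/13 = -60109/52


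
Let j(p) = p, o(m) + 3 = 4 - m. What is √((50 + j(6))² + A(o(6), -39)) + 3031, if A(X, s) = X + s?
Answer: 3031 + 2*√773 ≈ 3086.6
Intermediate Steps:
o(m) = 1 - m (o(m) = -3 + (4 - m) = 1 - m)
√((50 + j(6))² + A(o(6), -39)) + 3031 = √((50 + 6)² + ((1 - 1*6) - 39)) + 3031 = √(56² + ((1 - 6) - 39)) + 3031 = √(3136 + (-5 - 39)) + 3031 = √(3136 - 44) + 3031 = √3092 + 3031 = 2*√773 + 3031 = 3031 + 2*√773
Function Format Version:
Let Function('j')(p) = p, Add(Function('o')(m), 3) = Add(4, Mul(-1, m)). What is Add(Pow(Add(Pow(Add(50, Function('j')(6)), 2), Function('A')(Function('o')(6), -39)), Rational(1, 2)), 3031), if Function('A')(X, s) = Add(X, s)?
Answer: Add(3031, Mul(2, Pow(773, Rational(1, 2)))) ≈ 3086.6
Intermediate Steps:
Function('o')(m) = Add(1, Mul(-1, m)) (Function('o')(m) = Add(-3, Add(4, Mul(-1, m))) = Add(1, Mul(-1, m)))
Add(Pow(Add(Pow(Add(50, Function('j')(6)), 2), Function('A')(Function('o')(6), -39)), Rational(1, 2)), 3031) = Add(Pow(Add(Pow(Add(50, 6), 2), Add(Add(1, Mul(-1, 6)), -39)), Rational(1, 2)), 3031) = Add(Pow(Add(Pow(56, 2), Add(Add(1, -6), -39)), Rational(1, 2)), 3031) = Add(Pow(Add(3136, Add(-5, -39)), Rational(1, 2)), 3031) = Add(Pow(Add(3136, -44), Rational(1, 2)), 3031) = Add(Pow(3092, Rational(1, 2)), 3031) = Add(Mul(2, Pow(773, Rational(1, 2))), 3031) = Add(3031, Mul(2, Pow(773, Rational(1, 2))))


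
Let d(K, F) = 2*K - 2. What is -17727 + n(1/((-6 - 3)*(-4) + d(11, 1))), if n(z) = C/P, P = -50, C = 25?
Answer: -35455/2 ≈ -17728.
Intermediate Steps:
d(K, F) = -2 + 2*K
n(z) = -½ (n(z) = 25/(-50) = 25*(-1/50) = -½)
-17727 + n(1/((-6 - 3)*(-4) + d(11, 1))) = -17727 - ½ = -35455/2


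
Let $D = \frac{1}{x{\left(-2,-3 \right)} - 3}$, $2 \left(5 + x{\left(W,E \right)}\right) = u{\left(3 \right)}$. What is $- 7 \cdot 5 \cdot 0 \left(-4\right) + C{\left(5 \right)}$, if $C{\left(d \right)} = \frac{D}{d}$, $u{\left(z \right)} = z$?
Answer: $- \frac{2}{65} \approx -0.030769$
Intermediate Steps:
$x{\left(W,E \right)} = - \frac{7}{2}$ ($x{\left(W,E \right)} = -5 + \frac{1}{2} \cdot 3 = -5 + \frac{3}{2} = - \frac{7}{2}$)
$D = - \frac{2}{13}$ ($D = \frac{1}{- \frac{7}{2} - 3} = \frac{1}{- \frac{13}{2}} = - \frac{2}{13} \approx -0.15385$)
$C{\left(d \right)} = - \frac{2}{13 d}$
$- 7 \cdot 5 \cdot 0 \left(-4\right) + C{\left(5 \right)} = - 7 \cdot 5 \cdot 0 \left(-4\right) - \frac{2}{13 \cdot 5} = - 7 \cdot 0 \left(-4\right) - \frac{2}{65} = \left(-7\right) 0 - \frac{2}{65} = 0 - \frac{2}{65} = - \frac{2}{65}$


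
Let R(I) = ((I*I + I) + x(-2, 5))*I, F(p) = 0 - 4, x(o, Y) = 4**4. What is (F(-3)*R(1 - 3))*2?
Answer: 4128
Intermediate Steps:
x(o, Y) = 256
F(p) = -4
R(I) = I*(256 + I + I**2) (R(I) = ((I*I + I) + 256)*I = ((I**2 + I) + 256)*I = ((I + I**2) + 256)*I = (256 + I + I**2)*I = I*(256 + I + I**2))
(F(-3)*R(1 - 3))*2 = -4*(1 - 3)*(256 + (1 - 3) + (1 - 3)**2)*2 = -(-8)*(256 - 2 + (-2)**2)*2 = -(-8)*(256 - 2 + 4)*2 = -(-8)*258*2 = -4*(-516)*2 = 2064*2 = 4128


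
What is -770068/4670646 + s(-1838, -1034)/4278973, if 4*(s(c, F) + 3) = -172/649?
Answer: -1069264655755988/6485316857068071 ≈ -0.16487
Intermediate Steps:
s(c, F) = -1990/649 (s(c, F) = -3 + (-172/649)/4 = -3 + (-172*1/649)/4 = -3 + (¼)*(-172/649) = -3 - 43/649 = -1990/649)
-770068/4670646 + s(-1838, -1034)/4278973 = -770068/4670646 - 1990/649/4278973 = -770068*1/4670646 - 1990/649*1/4278973 = -385034/2335323 - 1990/2777053477 = -1069264655755988/6485316857068071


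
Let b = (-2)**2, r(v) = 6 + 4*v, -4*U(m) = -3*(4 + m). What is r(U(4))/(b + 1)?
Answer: 6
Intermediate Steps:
U(m) = 3 + 3*m/4 (U(m) = -(-3)*(4 + m)/4 = -(-12 - 3*m)/4 = 3 + 3*m/4)
b = 4
r(U(4))/(b + 1) = (6 + 4*(3 + (3/4)*4))/(4 + 1) = (6 + 4*(3 + 3))/5 = (6 + 4*6)*(1/5) = (6 + 24)*(1/5) = 30*(1/5) = 6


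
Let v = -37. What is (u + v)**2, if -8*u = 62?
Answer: 32041/16 ≈ 2002.6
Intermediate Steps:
u = -31/4 (u = -1/8*62 = -31/4 ≈ -7.7500)
(u + v)**2 = (-31/4 - 37)**2 = (-179/4)**2 = 32041/16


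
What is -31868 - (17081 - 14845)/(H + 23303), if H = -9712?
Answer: -433120224/13591 ≈ -31868.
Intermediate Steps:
-31868 - (17081 - 14845)/(H + 23303) = -31868 - (17081 - 14845)/(-9712 + 23303) = -31868 - 2236/13591 = -433120224/13591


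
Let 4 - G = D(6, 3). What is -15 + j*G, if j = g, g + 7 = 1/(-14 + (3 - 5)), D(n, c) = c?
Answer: -353/16 ≈ -22.063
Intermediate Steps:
G = 1 (G = 4 - 1*3 = 4 - 3 = 1)
g = -113/16 (g = -7 + 1/(-14 + (3 - 5)) = -7 + 1/(-14 - 2) = -7 + 1/(-16) = -7 - 1/16 = -113/16 ≈ -7.0625)
j = -113/16 ≈ -7.0625
-15 + j*G = -15 - 113/16*1 = -15 - 113/16 = -353/16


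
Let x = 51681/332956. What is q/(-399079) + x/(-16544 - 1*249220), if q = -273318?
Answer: 8061755196158771/11771196721656112 ≈ 0.68487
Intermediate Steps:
x = 51681/332956 (x = 51681*(1/332956) = 51681/332956 ≈ 0.15522)
q/(-399079) + x/(-16544 - 1*249220) = -273318/(-399079) + 51681/(332956*(-16544 - 1*249220)) = -273318*(-1/399079) + 51681/(332956*(-16544 - 249220)) = 273318/399079 + (51681/332956)/(-265764) = 273318/399079 + (51681/332956)*(-1/265764) = 273318/399079 - 17227/29495906128 = 8061755196158771/11771196721656112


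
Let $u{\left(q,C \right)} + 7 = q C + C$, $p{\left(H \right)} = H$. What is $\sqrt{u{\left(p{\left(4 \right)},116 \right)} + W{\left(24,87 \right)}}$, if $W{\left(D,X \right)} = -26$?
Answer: $\sqrt{547} \approx 23.388$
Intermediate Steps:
$u{\left(q,C \right)} = -7 + C + C q$ ($u{\left(q,C \right)} = -7 + \left(q C + C\right) = -7 + \left(C q + C\right) = -7 + \left(C + C q\right) = -7 + C + C q$)
$\sqrt{u{\left(p{\left(4 \right)},116 \right)} + W{\left(24,87 \right)}} = \sqrt{\left(-7 + 116 + 116 \cdot 4\right) - 26} = \sqrt{\left(-7 + 116 + 464\right) - 26} = \sqrt{573 - 26} = \sqrt{547}$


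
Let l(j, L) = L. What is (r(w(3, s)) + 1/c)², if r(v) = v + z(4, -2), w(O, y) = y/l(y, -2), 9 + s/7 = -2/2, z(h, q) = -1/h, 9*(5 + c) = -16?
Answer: 71284249/59536 ≈ 1197.3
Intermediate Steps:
c = -61/9 (c = -5 + (⅑)*(-16) = -5 - 16/9 = -61/9 ≈ -6.7778)
s = -70 (s = -63 + 7*(-2/2) = -63 + 7*(-2*½) = -63 + 7*(-1) = -63 - 7 = -70)
w(O, y) = -y/2 (w(O, y) = y/(-2) = y*(-½) = -y/2)
r(v) = -¼ + v (r(v) = v - 1/4 = v - 1*¼ = v - ¼ = -¼ + v)
(r(w(3, s)) + 1/c)² = ((-¼ - ½*(-70)) + 1/(-61/9))² = ((-¼ + 35) - 9/61)² = (139/4 - 9/61)² = (8443/244)² = 71284249/59536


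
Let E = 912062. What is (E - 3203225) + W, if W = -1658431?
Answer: -3949594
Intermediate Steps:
(E - 3203225) + W = (912062 - 3203225) - 1658431 = -2291163 - 1658431 = -3949594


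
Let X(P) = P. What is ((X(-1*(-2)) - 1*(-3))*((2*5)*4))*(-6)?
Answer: -1200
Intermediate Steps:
((X(-1*(-2)) - 1*(-3))*((2*5)*4))*(-6) = ((-1*(-2) - 1*(-3))*((2*5)*4))*(-6) = ((2 + 3)*(10*4))*(-6) = (5*40)*(-6) = 200*(-6) = -1200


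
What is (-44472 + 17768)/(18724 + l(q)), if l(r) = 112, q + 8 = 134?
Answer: -6676/4709 ≈ -1.4177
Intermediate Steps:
q = 126 (q = -8 + 134 = 126)
(-44472 + 17768)/(18724 + l(q)) = (-44472 + 17768)/(18724 + 112) = -26704/18836 = -26704*1/18836 = -6676/4709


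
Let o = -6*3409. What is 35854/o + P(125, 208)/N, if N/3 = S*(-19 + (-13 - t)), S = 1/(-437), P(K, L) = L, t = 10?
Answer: 22079395/30681 ≈ 719.64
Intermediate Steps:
o = -20454
S = -1/437 ≈ -0.0022883
N = 126/437 (N = 3*(-(-19 + (-13 - 1*10))/437) = 3*(-(-19 + (-13 - 10))/437) = 3*(-(-19 - 23)/437) = 3*(-1/437*(-42)) = 3*(42/437) = 126/437 ≈ 0.28833)
35854/o + P(125, 208)/N = 35854/(-20454) + 208/(126/437) = 35854*(-1/20454) + 208*(437/126) = -2561/1461 + 45448/63 = 22079395/30681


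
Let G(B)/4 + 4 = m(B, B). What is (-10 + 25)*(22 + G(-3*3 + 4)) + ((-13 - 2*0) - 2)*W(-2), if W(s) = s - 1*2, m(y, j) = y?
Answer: -150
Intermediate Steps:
G(B) = -16 + 4*B
W(s) = -2 + s (W(s) = s - 2 = -2 + s)
(-10 + 25)*(22 + G(-3*3 + 4)) + ((-13 - 2*0) - 2)*W(-2) = (-10 + 25)*(22 + (-16 + 4*(-3*3 + 4))) + ((-13 - 2*0) - 2)*(-2 - 2) = 15*(22 + (-16 + 4*(-9 + 4))) + ((-13 + 0) - 2)*(-4) = 15*(22 + (-16 + 4*(-5))) + (-13 - 2)*(-4) = 15*(22 + (-16 - 20)) - 15*(-4) = 15*(22 - 36) + 60 = 15*(-14) + 60 = -210 + 60 = -150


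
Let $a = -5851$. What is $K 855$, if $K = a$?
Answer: $-5002605$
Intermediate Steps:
$K = -5851$
$K 855 = \left(-5851\right) 855 = -5002605$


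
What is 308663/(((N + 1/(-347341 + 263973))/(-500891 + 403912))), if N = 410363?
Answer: -2495523462491336/34211142583 ≈ -72945.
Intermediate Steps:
308663/(((N + 1/(-347341 + 263973))/(-500891 + 403912))) = 308663/(((410363 + 1/(-347341 + 263973))/(-500891 + 403912))) = 308663/(((410363 + 1/(-83368))/(-96979))) = 308663/(((410363 - 1/83368)*(-1/96979))) = 308663/(((34211142583/83368)*(-1/96979))) = 308663/(-34211142583/8084945272) = 308663*(-8084945272/34211142583) = -2495523462491336/34211142583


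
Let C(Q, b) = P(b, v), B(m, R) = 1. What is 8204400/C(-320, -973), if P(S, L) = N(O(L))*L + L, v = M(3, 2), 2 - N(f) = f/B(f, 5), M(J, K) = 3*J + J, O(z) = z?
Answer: -227900/3 ≈ -75967.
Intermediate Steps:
M(J, K) = 4*J
N(f) = 2 - f (N(f) = 2 - f/1 = 2 - f)
v = 12 (v = 4*3 = 12)
P(S, L) = L + L*(2 - L) (P(S, L) = (2 - L)*L + L = L*(2 - L) + L = L + L*(2 - L))
C(Q, b) = -108 (C(Q, b) = 12*(3 - 1*12) = 12*(3 - 12) = 12*(-9) = -108)
8204400/C(-320, -973) = 8204400/(-108) = 8204400*(-1/108) = -227900/3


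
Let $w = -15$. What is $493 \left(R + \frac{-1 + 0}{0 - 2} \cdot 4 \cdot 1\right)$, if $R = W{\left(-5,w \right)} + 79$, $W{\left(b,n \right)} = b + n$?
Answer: $30073$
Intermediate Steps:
$R = 59$ ($R = \left(-5 - 15\right) + 79 = -20 + 79 = 59$)
$493 \left(R + \frac{-1 + 0}{0 - 2} \cdot 4 \cdot 1\right) = 493 \left(59 + \frac{-1 + 0}{0 - 2} \cdot 4 \cdot 1\right) = 493 \left(59 + - \frac{1}{-2} \cdot 4 \cdot 1\right) = 493 \left(59 + \left(-1\right) \left(- \frac{1}{2}\right) 4 \cdot 1\right) = 493 \left(59 + \frac{1}{2} \cdot 4 \cdot 1\right) = 493 \left(59 + 2 \cdot 1\right) = 493 \left(59 + 2\right) = 493 \cdot 61 = 30073$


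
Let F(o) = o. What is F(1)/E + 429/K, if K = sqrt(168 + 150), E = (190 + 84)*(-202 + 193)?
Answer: -1/2466 + 143*sqrt(318)/106 ≈ 24.057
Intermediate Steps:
E = -2466 (E = 274*(-9) = -2466)
K = sqrt(318) ≈ 17.833
F(1)/E + 429/K = 1/(-2466) + 429/(sqrt(318)) = 1*(-1/2466) + 429*(sqrt(318)/318) = -1/2466 + 143*sqrt(318)/106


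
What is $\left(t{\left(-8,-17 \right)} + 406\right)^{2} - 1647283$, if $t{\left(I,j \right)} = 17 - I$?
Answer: $-1461522$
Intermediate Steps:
$\left(t{\left(-8,-17 \right)} + 406\right)^{2} - 1647283 = \left(\left(17 - -8\right) + 406\right)^{2} - 1647283 = \left(\left(17 + 8\right) + 406\right)^{2} - 1647283 = \left(25 + 406\right)^{2} - 1647283 = 431^{2} - 1647283 = 185761 - 1647283 = -1461522$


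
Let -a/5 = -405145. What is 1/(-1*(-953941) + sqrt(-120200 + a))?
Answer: 953941/910001525956 - 45*sqrt(941)/910001525956 ≈ 1.0468e-6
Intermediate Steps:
a = 2025725 (a = -5*(-405145) = 2025725)
1/(-1*(-953941) + sqrt(-120200 + a)) = 1/(-1*(-953941) + sqrt(-120200 + 2025725)) = 1/(953941 + sqrt(1905525)) = 1/(953941 + 45*sqrt(941))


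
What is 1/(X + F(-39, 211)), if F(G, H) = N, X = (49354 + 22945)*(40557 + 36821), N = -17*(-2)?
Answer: 1/5594352056 ≈ 1.7875e-10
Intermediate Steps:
N = 34
X = 5594352022 (X = 72299*77378 = 5594352022)
F(G, H) = 34
1/(X + F(-39, 211)) = 1/(5594352022 + 34) = 1/5594352056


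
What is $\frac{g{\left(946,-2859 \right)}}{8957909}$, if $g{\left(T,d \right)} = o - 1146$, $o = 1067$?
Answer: $- \frac{79}{8957909} \approx -8.819 \cdot 10^{-6}$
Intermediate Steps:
$g{\left(T,d \right)} = -79$ ($g{\left(T,d \right)} = 1067 - 1146 = -79$)
$\frac{g{\left(946,-2859 \right)}}{8957909} = - \frac{79}{8957909}$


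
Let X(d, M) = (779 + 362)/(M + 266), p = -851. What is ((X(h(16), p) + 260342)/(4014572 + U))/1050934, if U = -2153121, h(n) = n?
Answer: 152298929/1144413354961890 ≈ 1.3308e-7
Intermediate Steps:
X(d, M) = 1141/(266 + M)
((X(h(16), p) + 260342)/(4014572 + U))/1050934 = ((1141/(266 - 851) + 260342)/(4014572 - 2153121))/1050934 = ((1141/(-585) + 260342)/1861451)*(1/1050934) = ((1141*(-1/585) + 260342)*(1/1861451))*(1/1050934) = ((-1141/585 + 260342)*(1/1861451))*(1/1050934) = ((152298929/585)*(1/1861451))*(1/1050934) = (152298929/1088948835)*(1/1050934) = 152298929/1144413354961890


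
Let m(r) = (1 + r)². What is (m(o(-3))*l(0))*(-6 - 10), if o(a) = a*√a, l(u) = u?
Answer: 0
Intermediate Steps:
o(a) = a^(3/2)
(m(o(-3))*l(0))*(-6 - 10) = ((1 + (-3)^(3/2))²*0)*(-6 - 10) = ((1 - 3*I*√3)²*0)*(-16) = 0*(-16) = 0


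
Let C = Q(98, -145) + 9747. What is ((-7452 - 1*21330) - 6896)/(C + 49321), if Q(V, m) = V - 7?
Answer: -35678/59159 ≈ -0.60309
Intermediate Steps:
Q(V, m) = -7 + V
C = 9838 (C = (-7 + 98) + 9747 = 91 + 9747 = 9838)
((-7452 - 1*21330) - 6896)/(C + 49321) = ((-7452 - 1*21330) - 6896)/(9838 + 49321) = ((-7452 - 21330) - 6896)/59159 = (-28782 - 6896)*(1/59159) = -35678*1/59159 = -35678/59159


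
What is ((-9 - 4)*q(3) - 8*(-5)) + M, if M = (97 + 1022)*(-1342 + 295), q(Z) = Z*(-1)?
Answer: -1171514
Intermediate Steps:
q(Z) = -Z
M = -1171593 (M = 1119*(-1047) = -1171593)
((-9 - 4)*q(3) - 8*(-5)) + M = ((-9 - 4)*(-1*3) - 8*(-5)) - 1171593 = (-13*(-3) + 40) - 1171593 = (39 + 40) - 1171593 = 79 - 1171593 = -1171514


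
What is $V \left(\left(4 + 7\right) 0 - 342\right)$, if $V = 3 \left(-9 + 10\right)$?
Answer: $-1026$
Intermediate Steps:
$V = 3$ ($V = 3 \cdot 1 = 3$)
$V \left(\left(4 + 7\right) 0 - 342\right) = 3 \left(\left(4 + 7\right) 0 - 342\right) = 3 \left(11 \cdot 0 - 342\right) = 3 \left(0 - 342\right) = 3 \left(-342\right) = -1026$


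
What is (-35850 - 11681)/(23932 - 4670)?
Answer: -47531/19262 ≈ -2.4676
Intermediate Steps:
(-35850 - 11681)/(23932 - 4670) = -47531/19262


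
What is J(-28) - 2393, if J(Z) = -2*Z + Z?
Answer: -2365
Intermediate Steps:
J(Z) = -Z
J(-28) - 2393 = -1*(-28) - 2393 = 28 - 2393 = -2365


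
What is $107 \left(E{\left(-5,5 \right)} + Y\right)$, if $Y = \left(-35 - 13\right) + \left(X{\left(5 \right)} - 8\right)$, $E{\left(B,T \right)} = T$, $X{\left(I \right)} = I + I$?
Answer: $-4387$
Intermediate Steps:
$X{\left(I \right)} = 2 I$
$Y = -46$ ($Y = \left(-35 - 13\right) + \left(2 \cdot 5 - 8\right) = -48 + \left(10 - 8\right) = -48 + 2 = -46$)
$107 \left(E{\left(-5,5 \right)} + Y\right) = 107 \left(5 - 46\right) = 107 \left(-41\right) = -4387$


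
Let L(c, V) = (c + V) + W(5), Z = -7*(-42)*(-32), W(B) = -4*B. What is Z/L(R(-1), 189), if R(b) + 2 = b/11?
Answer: -8624/153 ≈ -56.366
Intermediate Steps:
Z = -9408 (Z = 294*(-32) = -9408)
R(b) = -2 + b/11
L(c, V) = -20 + V + c (L(c, V) = (c + V) - 4*5 = (V + c) - 20 = -20 + V + c)
Z/L(R(-1), 189) = -9408/(-20 + 189 + (-2 + (1/11)*(-1))) = -9408/(-20 + 189 + (-2 - 1/11)) = -9408/(-20 + 189 - 23/11) = -9408/1836/11 = -9408*11/1836 = -8624/153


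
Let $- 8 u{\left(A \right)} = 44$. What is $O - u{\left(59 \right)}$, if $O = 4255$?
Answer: $\frac{8521}{2} \approx 4260.5$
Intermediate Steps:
$u{\left(A \right)} = - \frac{11}{2}$ ($u{\left(A \right)} = \left(- \frac{1}{8}\right) 44 = - \frac{11}{2}$)
$O - u{\left(59 \right)} = 4255 - - \frac{11}{2} = 4255 + \frac{11}{2} = \frac{8521}{2}$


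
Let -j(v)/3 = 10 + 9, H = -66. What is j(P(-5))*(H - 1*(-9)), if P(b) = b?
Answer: 3249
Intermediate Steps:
j(v) = -57 (j(v) = -3*(10 + 9) = -3*19 = -57)
j(P(-5))*(H - 1*(-9)) = -57*(-66 - 1*(-9)) = -57*(-66 + 9) = -57*(-57) = 3249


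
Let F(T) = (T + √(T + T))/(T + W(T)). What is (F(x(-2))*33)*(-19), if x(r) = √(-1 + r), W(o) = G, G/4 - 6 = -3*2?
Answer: -627 - 209*3^(¾)*(1 - I) ≈ -1103.4 + 476.42*I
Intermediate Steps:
G = 0 (G = 24 + 4*(-3*2) = 24 + 4*(-6) = 24 - 24 = 0)
W(o) = 0
F(T) = (T + √2*√T)/T (F(T) = (T + √(T + T))/(T + 0) = (T + √(2*T))/T = (T + √2*√T)/T)
(F(x(-2))*33)*(-19) = ((1 + √2/√(√(-1 - 2)))*33)*(-19) = ((1 + √2/√(√(-3)))*33)*(-19) = ((1 + √2/√(I*√3))*33)*(-19) = ((1 + √2*(3^(¾)*(-I^(3/2))/3))*33)*(-19) = ((1 - √2*3^(¾)*I^(3/2)/3)*33)*(-19) = (33 - 11*√2*3^(¾)*I^(3/2))*(-19) = -627 + 209*√2*3^(¾)*I^(3/2)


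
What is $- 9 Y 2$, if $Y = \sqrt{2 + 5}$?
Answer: $- 18 \sqrt{7} \approx -47.624$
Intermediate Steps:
$Y = \sqrt{7} \approx 2.6458$
$- 9 Y 2 = - 9 \sqrt{7} \cdot 2 = - 18 \sqrt{7}$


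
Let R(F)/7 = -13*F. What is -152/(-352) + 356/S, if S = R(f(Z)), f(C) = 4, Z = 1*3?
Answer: -2187/4004 ≈ -0.54620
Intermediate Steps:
Z = 3
R(F) = -91*F (R(F) = 7*(-13*F) = -91*F)
S = -364 (S = -91*4 = -364)
-152/(-352) + 356/S = -152/(-352) + 356/(-364) = -152*(-1/352) + 356*(-1/364) = 19/44 - 89/91 = -2187/4004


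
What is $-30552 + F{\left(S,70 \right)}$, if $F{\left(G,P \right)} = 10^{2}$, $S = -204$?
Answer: $-30452$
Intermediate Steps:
$F{\left(G,P \right)} = 100$
$-30552 + F{\left(S,70 \right)} = -30552 + 100 = -30452$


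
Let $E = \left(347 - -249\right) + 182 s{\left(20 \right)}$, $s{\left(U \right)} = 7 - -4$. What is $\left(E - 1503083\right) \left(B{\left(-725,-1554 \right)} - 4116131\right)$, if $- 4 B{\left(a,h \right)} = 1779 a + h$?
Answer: $\frac{22767151499575}{4} \approx 5.6918 \cdot 10^{12}$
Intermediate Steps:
$B{\left(a,h \right)} = - \frac{1779 a}{4} - \frac{h}{4}$ ($B{\left(a,h \right)} = - \frac{1779 a + h}{4} = - \frac{h + 1779 a}{4} = - \frac{1779 a}{4} - \frac{h}{4}$)
$s{\left(U \right)} = 11$ ($s{\left(U \right)} = 7 + 4 = 11$)
$E = 2598$ ($E = \left(347 - -249\right) + 182 \cdot 11 = \left(347 + 249\right) + 2002 = 596 + 2002 = 2598$)
$\left(E - 1503083\right) \left(B{\left(-725,-1554 \right)} - 4116131\right) = \left(2598 - 1503083\right) \left(\left(\left(- \frac{1779}{4}\right) \left(-725\right) - - \frac{777}{2}\right) - 4116131\right) = - 1500485 \left(\left(\frac{1289775}{4} + \frac{777}{2}\right) - 4116131\right) = - 1500485 \left(\frac{1291329}{4} - 4116131\right) = \left(-1500485\right) \left(- \frac{15173195}{4}\right) = \frac{22767151499575}{4}$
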